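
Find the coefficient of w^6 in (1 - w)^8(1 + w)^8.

-56

Coefficient of w^6 = Σ_{j} C(8,j)·(-1)^j·C(8,6-j)·1^(6-j) for j from 0 to 6.
= 28 + (-448) + 1960 + (-3136) + 1960 + (-448) + 28 = -56.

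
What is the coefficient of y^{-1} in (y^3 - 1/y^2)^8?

-56

General term: C(8,j)·(y^3)^j·(-1/y^2)^(8-j), with y-exponent 3j − 2(8−j) = 5j − 16.
Set 5j − 16 = -1: j = 3.
C(8,3) = 56; 1^3 = 1; (-1)^5 = -1.
Coefficient = 56 · 1 · (-1) = -56.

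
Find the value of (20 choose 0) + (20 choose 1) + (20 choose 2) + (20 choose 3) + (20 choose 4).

1 + 20 + 190 + 1140 + 4845 = 6196.

6196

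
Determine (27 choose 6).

296010

C(27,6) = (27·26·25·24·23·22) / 6! = 213127200 / 720 = 296010.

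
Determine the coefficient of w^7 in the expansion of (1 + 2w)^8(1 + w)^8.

Coefficient of w^7 = Σ_{j} C(8,j)·2^j·C(8,7-j)·1^(7-j) for j from 0 to 7.
= 8 + 448 + 6272 + 31360 + 62720 + 50176 + 14336 + 1024 = 166344.

166344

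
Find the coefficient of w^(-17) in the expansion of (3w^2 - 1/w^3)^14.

-486486

General term: C(14,j)·(3w^2)^j·(-1/w^3)^(14-j), with w-exponent 2j − 3(14−j) = 5j − 42.
Set 5j − 42 = -17: j = 5.
C(14,5) = 2002; 3^5 = 243; (-1)^9 = -1.
Coefficient = 2002 · 243 · (-1) = -486486.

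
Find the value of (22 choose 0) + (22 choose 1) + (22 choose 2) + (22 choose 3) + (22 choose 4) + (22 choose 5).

1 + 22 + 231 + 1540 + 7315 + 26334 = 35443.

35443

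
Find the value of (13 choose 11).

78

C(13,11) = C(13,2) by symmetry.
C(13,2) = (13·12) / 2! = 156 / 2 = 78.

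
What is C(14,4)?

1001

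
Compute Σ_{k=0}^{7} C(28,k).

1683218

1 + 28 + 378 + 3276 + 20475 + 98280 + 376740 + 1184040 = 1683218.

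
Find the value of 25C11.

4457400

C(25,11) = (25·24·23·22·21·20·19·18·17·16·15) / 11! = 177925144320000 / 39916800 = 4457400.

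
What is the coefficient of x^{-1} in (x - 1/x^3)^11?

-165

General term: C(11,j)·(x)^j·(-1/x^3)^(11-j), with x-exponent 1j − 3(11−j) = 4j − 33.
Set 4j − 33 = -1: j = 8.
C(11,8) = 165; 1^8 = 1; (-1)^3 = -1.
Coefficient = 165 · 1 · (-1) = -165.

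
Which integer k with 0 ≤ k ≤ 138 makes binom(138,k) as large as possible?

69

C(138,k) is maximized at k = 138/2 = 69.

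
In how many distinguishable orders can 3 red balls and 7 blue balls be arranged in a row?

120

Choose positions for the red balls: C(10,3) = 120.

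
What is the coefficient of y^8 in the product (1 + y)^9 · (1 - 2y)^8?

-1463

Coefficient of y^8 = Σ_{j} C(9,j)·1^j·C(8,8-j)·(-2)^(8-j) for j from 0 to 8.
= 256 + (-9216) + 64512 + (-150528) + 141120 + (-56448) + 9408 + (-576) + 9 = -1463.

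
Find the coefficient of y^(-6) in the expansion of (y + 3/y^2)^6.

1215

General term: C(6,j)·(y)^j·(3/y^2)^(6-j), with y-exponent 1j − 2(6−j) = 3j − 12.
Set 3j − 12 = -6: j = 2.
C(6,2) = 15; 1^2 = 1; 3^4 = 81.
Coefficient = 15 · 1 · 81 = 1215.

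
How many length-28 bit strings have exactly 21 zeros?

1184040

Choose the 21 positions: C(28,21) = 1184040.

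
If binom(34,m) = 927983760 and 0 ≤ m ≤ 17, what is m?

C(34,m) increases on 0 ≤ m ≤ 17. C(34,12) = 548354040 and C(34,13) = 927983760, so m = 13.

13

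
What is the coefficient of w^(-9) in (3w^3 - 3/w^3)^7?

General term: C(7,j)·(3w^3)^j·(-3/w^3)^(7-j), with w-exponent 3j − 3(7−j) = 6j − 21.
Set 6j − 21 = -9: j = 2.
C(7,2) = 21; 3^2 = 9; (-3)^5 = -243.
Coefficient = 21 · 9 · (-243) = -45927.

-45927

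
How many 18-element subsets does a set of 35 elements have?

4537567650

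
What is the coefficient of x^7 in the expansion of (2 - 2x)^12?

The general term is C(12,j)·(2)^j·(-2x)^(12-j); the x^7 term has j = 5.
C(12,5) = 792.
Coefficient = C(12,5) · 2^5 · (-2)^7 = 792 · 32 · (-128) = -3244032.

-3244032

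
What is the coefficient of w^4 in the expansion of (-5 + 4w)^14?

The general term is C(14,j)·(-5)^j·(4w)^(14-j); the w^4 term has j = 10.
C(14,10) = 1001.
Coefficient = C(14,10) · (-5)^10 · 4^4 = 1001 · 9765625 · 256 = 2502500000000.

2502500000000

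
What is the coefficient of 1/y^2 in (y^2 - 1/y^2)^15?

General term: C(15,j)·(y^2)^j·(-1/y^2)^(15-j), with y-exponent 2j − 2(15−j) = 4j − 30.
Set 4j − 30 = -2: j = 7.
C(15,7) = 6435; 1^7 = 1; (-1)^8 = 1.
Coefficient = 6435 · 1 · 1 = 6435.

6435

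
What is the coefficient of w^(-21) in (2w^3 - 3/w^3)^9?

118098

General term: C(9,j)·(2w^3)^j·(-3/w^3)^(9-j), with w-exponent 3j − 3(9−j) = 6j − 27.
Set 6j − 27 = -21: j = 1.
C(9,1) = 9; 2^1 = 2; (-3)^8 = 6561.
Coefficient = 9 · 2 · 6561 = 118098.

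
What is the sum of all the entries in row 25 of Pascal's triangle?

33554432

Setting x = 1 in (1+x)^25 gives Σ C(25,r) = 2^25 = 33554432.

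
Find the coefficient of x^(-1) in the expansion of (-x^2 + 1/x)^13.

715

General term: C(13,j)·(-x^2)^j·(1/x)^(13-j), with x-exponent 2j − 1(13−j) = 3j − 13.
Set 3j − 13 = -1: j = 4.
C(13,4) = 715; (-1)^4 = 1; 1^9 = 1.
Coefficient = 715 · 1 · 1 = 715.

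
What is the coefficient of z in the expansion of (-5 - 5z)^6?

93750

The general term is C(6,j)·(-5)^j·(-5z)^(6-j); the z^1 term has j = 5.
C(6,5) = 6.
Coefficient = C(6,5) · (-5)^5 · (-5)^1 = 6 · (-3125) · (-5) = 93750.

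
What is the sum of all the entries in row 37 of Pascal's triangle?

137438953472

Setting x = 1 in (1+x)^37 gives Σ C(37,k) = 2^37 = 137438953472.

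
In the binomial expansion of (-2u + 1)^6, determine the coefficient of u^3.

-160

The general term is C(6,j)·(-2u)^j·(1)^(6-j); the u^3 term has j = 3.
C(6,3) = 20.
Coefficient = C(6,3) · (-2)^3 = 20 · (-8) = -160.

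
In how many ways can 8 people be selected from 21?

This is C(21,8) = 203490.

203490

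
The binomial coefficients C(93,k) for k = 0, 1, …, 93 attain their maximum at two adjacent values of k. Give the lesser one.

46

For odd n = 93, C(93,k) peaks at k = (n−1)/2 and (n+1)/2; the lesser is 46.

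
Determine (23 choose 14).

C(23,14) = C(23,9) by symmetry.
C(23,9) = (23·22·21·20·19·18·17·16·15) / 9! = 296541907200 / 362880 = 817190.

817190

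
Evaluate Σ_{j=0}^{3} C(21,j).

1 + 21 + 210 + 1330 = 1562.

1562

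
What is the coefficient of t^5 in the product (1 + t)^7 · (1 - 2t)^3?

Coefficient of t^5 = Σ_{j} C(7,j)·1^j·C(3,5-j)·(-2)^(5-j) for j from 2 to 5.
= (-168) + 420 + (-210) + 21 = 63.

63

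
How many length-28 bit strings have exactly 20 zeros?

Choose the 20 positions: C(28,20) = 3108105.

3108105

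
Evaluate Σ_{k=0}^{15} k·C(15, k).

245760

Since k·C(15,k) = 15·C(14,k−1), the sum is 15·2^14 = 15·16384 = 245760.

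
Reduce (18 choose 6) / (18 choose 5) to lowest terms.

C(n,k+1)/C(n,k) = (n−k)/(k+1) = (18−5)/(5+1) = 13/6.

13/6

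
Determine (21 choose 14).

C(21,14) = C(21,7) by symmetry.
C(21,7) = (21·20·19·18·17·16·15) / 7! = 586051200 / 5040 = 116280.

116280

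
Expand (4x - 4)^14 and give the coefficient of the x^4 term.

268703891456

The general term is C(14,j)·(4x)^j·(-4)^(14-j); the x^4 term has j = 4.
C(14,4) = 1001.
Coefficient = C(14,4) · 4^4 · (-4)^10 = 1001 · 256 · 1048576 = 268703891456.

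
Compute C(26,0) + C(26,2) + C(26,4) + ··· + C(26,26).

33554432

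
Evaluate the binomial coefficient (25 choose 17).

1081575

C(25,17) = C(25,8) by symmetry.
C(25,8) = (25·24·23·22·21·20·19·18) / 8! = 43609104000 / 40320 = 1081575.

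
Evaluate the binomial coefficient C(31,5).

C(31,5) = (31·30·29·28·27) / 5! = 20389320 / 120 = 169911.

169911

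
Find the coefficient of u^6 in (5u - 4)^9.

The general term is C(9,j)·(5u)^j·(-4)^(9-j); the u^6 term has j = 6.
C(9,6) = 84.
Coefficient = C(9,6) · 5^6 · (-4)^3 = 84 · 15625 · (-64) = -84000000.

-84000000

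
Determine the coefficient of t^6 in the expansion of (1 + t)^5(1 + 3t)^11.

1212486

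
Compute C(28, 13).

37442160

C(28,13) = (28·27·26·25·24·23·22·21·20·19·18·17·16) / 13! = 233153109116928000 / 6227020800 = 37442160.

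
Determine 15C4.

1365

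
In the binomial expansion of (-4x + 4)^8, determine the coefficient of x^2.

1835008

The general term is C(8,j)·(-4x)^j·(4)^(8-j); the x^2 term has j = 2.
C(8,2) = 28.
Coefficient = C(8,2) · (-4)^2 · 4^6 = 28 · 16 · 4096 = 1835008.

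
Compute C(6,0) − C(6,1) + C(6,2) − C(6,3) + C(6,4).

The partial alternating sum Σ_{k=0}^{4} (−1)^k C(6,k) = (−1)^4 C(5,4) = 5.

5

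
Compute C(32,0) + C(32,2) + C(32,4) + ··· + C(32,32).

Half of (1+1)^32 + (1−1)^32 gives the even-index sum: 2^31 = 2147483648.

2147483648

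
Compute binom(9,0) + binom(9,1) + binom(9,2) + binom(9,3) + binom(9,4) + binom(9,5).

1 + 9 + 36 + 84 + 126 + 126 = 382.

382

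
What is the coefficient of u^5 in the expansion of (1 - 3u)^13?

-312741

The general term is C(13,j)·(1)^j·(-3u)^(13-j); the u^5 term has j = 8.
C(13,8) = 1287.
Coefficient = C(13,8) · (-3)^5 = 1287 · (-243) = -312741.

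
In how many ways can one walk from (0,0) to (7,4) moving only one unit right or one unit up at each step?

Each path is a sequence of 11 steps with 7 rights: C(11,7) = 330.

330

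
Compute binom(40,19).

131282408400

C(40,19) = (40·39·38·37·36·35·34·33·32·31·30·29·28·27·26·25·24·23·22) / 19! = 15969861751731289590988800000 / 121645100408832000 = 131282408400.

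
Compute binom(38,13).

C(38,13) = (38·37·36·35·34·33·32·31·30·29·28·27·26) / 13! = 33719008124158156800 / 6227020800 = 5414950296.

5414950296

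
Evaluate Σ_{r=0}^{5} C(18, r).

12616

1 + 18 + 153 + 816 + 3060 + 8568 = 12616.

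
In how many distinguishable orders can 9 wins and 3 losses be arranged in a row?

220

Choose positions for the wins: C(12,9) = 220.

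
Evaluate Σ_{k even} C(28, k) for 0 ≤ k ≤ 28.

Half of (1+1)^28 + (1−1)^28 gives the even-index sum: 2^27 = 134217728.

134217728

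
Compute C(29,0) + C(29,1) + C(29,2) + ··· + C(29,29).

536870912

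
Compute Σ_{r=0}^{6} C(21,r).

82160

1 + 21 + 210 + 1330 + 5985 + 20349 + 54264 = 82160.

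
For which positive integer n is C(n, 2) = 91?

14

n(n−1)/2 = 91 ⇒ n(n−1) = 182. Since 14·13 = 182, n = 14.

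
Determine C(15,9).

5005

C(15,9) = C(15,6) by symmetry.
C(15,6) = (15·14·13·12·11·10) / 6! = 3603600 / 720 = 5005.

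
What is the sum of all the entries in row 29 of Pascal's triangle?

Setting x = 1 in (1+x)^29 gives Σ C(29,r) = 2^29 = 536870912.

536870912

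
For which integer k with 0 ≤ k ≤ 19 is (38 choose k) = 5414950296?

13

C(38,k) increases on 0 ≤ k ≤ 19. C(38,12) = 2707475148 and C(38,13) = 5414950296, so k = 13.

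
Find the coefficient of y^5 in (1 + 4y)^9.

129024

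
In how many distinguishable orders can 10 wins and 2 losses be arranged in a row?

Choose positions for the wins: C(12,10) = 66.

66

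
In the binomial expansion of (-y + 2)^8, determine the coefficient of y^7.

-16

The general term is C(8,j)·(-y)^j·(2)^(8-j); the y^7 term has j = 7.
C(8,7) = 8.
Coefficient = C(8,7) · (-1)^7 · 2^1 = 8 · (-1) · 2 = -16.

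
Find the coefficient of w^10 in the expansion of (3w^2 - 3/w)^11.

General term: C(11,j)·(3w^2)^j·(-3/w)^(11-j), with w-exponent 2j − 1(11−j) = 3j − 11.
Set 3j − 11 = 10: j = 7.
C(11,7) = 330; 3^7 = 2187; (-3)^4 = 81.
Coefficient = 330 · 2187 · 81 = 58458510.

58458510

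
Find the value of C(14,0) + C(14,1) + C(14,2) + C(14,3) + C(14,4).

1 + 14 + 91 + 364 + 1001 = 1471.

1471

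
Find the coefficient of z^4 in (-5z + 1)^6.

The general term is C(6,j)·(-5z)^j·(1)^(6-j); the z^4 term has j = 4.
C(6,4) = 15.
Coefficient = C(6,4) · (-5)^4 = 15 · 625 = 9375.

9375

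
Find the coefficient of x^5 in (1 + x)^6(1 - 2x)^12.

702

Coefficient of x^5 = Σ_{j} C(6,j)·1^j·C(12,5-j)·(-2)^(5-j) for j from 0 to 5.
= (-25344) + 47520 + (-26400) + 5280 + (-360) + 6 = 702.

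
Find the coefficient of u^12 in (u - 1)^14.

The general term is C(14,j)·(u)^j·(-1)^(14-j); the u^12 term has j = 12.
C(14,12) = 91.
Coefficient = C(14,12) = 91.

91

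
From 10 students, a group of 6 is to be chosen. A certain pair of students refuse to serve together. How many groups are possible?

All 6-subsets: C(10,6) = 210. Those containing both fixed elements: C(8,4) = 70.
210 − 70 = 140.

140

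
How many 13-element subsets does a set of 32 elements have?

347373600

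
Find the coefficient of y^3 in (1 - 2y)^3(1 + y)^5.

Coefficient of y^3 = Σ_{j} C(3,j)·(-2)^j·C(5,3-j)·1^(3-j) for j from 0 to 3.
= 10 + (-60) + 60 + (-8) = 2.

2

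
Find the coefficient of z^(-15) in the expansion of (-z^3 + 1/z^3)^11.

General term: C(11,j)·(-z^3)^j·(1/z^3)^(11-j), with z-exponent 3j − 3(11−j) = 6j − 33.
Set 6j − 33 = -15: j = 3.
C(11,3) = 165; (-1)^3 = -1; 1^8 = 1.
Coefficient = 165 · (-1) · 1 = -165.

-165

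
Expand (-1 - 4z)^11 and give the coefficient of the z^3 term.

The general term is C(11,j)·(-1)^j·(-4z)^(11-j); the z^3 term has j = 8.
C(11,8) = 165.
Coefficient = C(11,8) · (-4)^3 = 165 · (-64) = -10560.

-10560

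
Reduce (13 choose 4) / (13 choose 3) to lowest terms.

5/2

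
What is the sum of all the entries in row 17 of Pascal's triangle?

131072

The entries of row 17 sum to 2^17 = 131072.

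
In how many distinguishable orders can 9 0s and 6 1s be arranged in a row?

Choose positions for the 0s: C(15,9) = 5005.

5005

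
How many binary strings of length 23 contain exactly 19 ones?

8855

Choose the 19 positions: C(23,19) = 8855.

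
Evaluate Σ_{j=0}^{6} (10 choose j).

1 + 10 + 45 + 120 + 210 + 252 + 210 = 848.

848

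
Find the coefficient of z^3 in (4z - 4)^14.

The general term is C(14,j)·(4z)^j·(-4)^(14-j); the z^3 term has j = 3.
C(14,3) = 364.
Coefficient = C(14,3) · 4^3 · (-4)^11 = 364 · 64 · (-4194304) = -97710505984.

-97710505984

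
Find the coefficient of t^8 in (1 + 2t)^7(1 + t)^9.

187137

Coefficient of t^8 = Σ_{j} C(7,j)·2^j·C(9,8-j)·1^(8-j) for j from 0 to 7.
= 9 + 504 + 7056 + 35280 + 70560 + 56448 + 16128 + 1152 = 187137.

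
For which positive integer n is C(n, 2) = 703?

38

n(n−1)/2 = 703 ⇒ n(n−1) = 1406. Since 38·37 = 1406, n = 38.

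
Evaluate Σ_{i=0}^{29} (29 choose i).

Setting x = 1 in (1+x)^29 gives Σ C(29,i) = 2^29 = 536870912.

536870912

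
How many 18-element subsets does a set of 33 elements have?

C(33,18) = C(33,15) by symmetry.
C(33,15) = (33·32·31·30·29·28·27·26·25·24·23·22·21·20·19) / 15! = 1356265350621941760000 / 1307674368000 = 1037158320.

1037158320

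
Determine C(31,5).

C(31,5) = (31·30·29·28·27) / 5! = 20389320 / 120 = 169911.

169911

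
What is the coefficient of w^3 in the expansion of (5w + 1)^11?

The general term is C(11,j)·(5w)^j·(1)^(11-j); the w^3 term has j = 3.
C(11,3) = 165.
Coefficient = C(11,3) · 5^3 = 165 · 125 = 20625.

20625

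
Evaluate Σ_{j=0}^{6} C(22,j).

1 + 22 + 231 + 1540 + 7315 + 26334 + 74613 = 110056.

110056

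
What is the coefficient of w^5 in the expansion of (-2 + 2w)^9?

64512

The general term is C(9,j)·(-2)^j·(2w)^(9-j); the w^5 term has j = 4.
C(9,4) = 126.
Coefficient = C(9,4) · (-2)^4 · 2^5 = 126 · 16 · 32 = 64512.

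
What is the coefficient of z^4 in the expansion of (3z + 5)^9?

The general term is C(9,j)·(3z)^j·(5)^(9-j); the z^4 term has j = 4.
C(9,4) = 126.
Coefficient = C(9,4) · 3^4 · 5^5 = 126 · 81 · 3125 = 31893750.

31893750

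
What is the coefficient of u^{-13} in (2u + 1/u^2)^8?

16

General term: C(8,j)·(2u)^j·(1/u^2)^(8-j), with u-exponent 1j − 2(8−j) = 3j − 16.
Set 3j − 16 = -13: j = 1.
C(8,1) = 8; 2^1 = 2; 1^7 = 1.
Coefficient = 8 · 2 · 1 = 16.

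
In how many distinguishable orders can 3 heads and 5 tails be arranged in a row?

56

Choose positions for the heads: C(8,3) = 56.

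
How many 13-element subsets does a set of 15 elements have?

C(15,13) = C(15,2) by symmetry.
C(15,2) = (15·14) / 2! = 210 / 2 = 105.

105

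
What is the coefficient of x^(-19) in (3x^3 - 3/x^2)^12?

-6377292

General term: C(12,j)·(3x^3)^j·(-3/x^2)^(12-j), with x-exponent 3j − 2(12−j) = 5j − 24.
Set 5j − 24 = -19: j = 1.
C(12,1) = 12; 3^1 = 3; (-3)^11 = -177147.
Coefficient = 12 · 3 · (-177147) = -6377292.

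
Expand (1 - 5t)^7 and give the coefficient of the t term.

The general term is C(7,j)·(1)^j·(-5t)^(7-j); the t^1 term has j = 6.
C(7,6) = 7.
Coefficient = C(7,6) · (-5)^1 = 7 · (-5) = -35.

-35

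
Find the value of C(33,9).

C(33,9) = (33·32·31·30·29·28·27·26·25) / 9! = 13995229248000 / 362880 = 38567100.

38567100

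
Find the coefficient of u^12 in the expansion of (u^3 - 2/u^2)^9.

General term: C(9,j)·(u^3)^j·(-2/u^2)^(9-j), with u-exponent 3j − 2(9−j) = 5j − 18.
Set 5j − 18 = 12: j = 6.
C(9,6) = 84; 1^6 = 1; (-2)^3 = -8.
Coefficient = 84 · 1 · (-8) = -672.

-672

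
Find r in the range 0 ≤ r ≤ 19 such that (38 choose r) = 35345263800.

C(38,r) increases on 0 ≤ r ≤ 19. C(38,18) = 33578000610 and C(38,19) = 35345263800, so r = 19.

19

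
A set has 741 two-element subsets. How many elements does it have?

39

n(n−1)/2 = 741 ⇒ n(n−1) = 1482. Since 39·38 = 1482, n = 39.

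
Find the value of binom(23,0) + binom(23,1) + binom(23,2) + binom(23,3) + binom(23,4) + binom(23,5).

1 + 23 + 253 + 1771 + 8855 + 33649 = 44552.

44552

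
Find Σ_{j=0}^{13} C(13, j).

8192

The entries of row 13 sum to 2^13 = 8192.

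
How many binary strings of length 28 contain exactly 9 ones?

6906900

Choose the 9 positions: C(28,9) = 6906900.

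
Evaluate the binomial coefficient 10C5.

252

C(10,5) = (10·9·8·7·6) / 5! = 30240 / 120 = 252.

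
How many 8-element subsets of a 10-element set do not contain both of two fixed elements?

17

All 8-subsets: C(10,8) = 45. Those containing both fixed elements: C(8,6) = 28.
45 − 28 = 17.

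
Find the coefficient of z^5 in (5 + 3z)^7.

The general term is C(7,j)·(5)^j·(3z)^(7-j); the z^5 term has j = 2.
C(7,2) = 21.
Coefficient = C(7,2) · 5^2 · 3^5 = 21 · 25 · 243 = 127575.

127575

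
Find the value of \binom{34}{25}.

52451256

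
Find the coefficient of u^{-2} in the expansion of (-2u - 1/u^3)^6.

General term: C(6,j)·(-2u)^j·(-1/u^3)^(6-j), with u-exponent 1j − 3(6−j) = 4j − 18.
Set 4j − 18 = -2: j = 4.
C(6,4) = 15; (-2)^4 = 16; (-1)^2 = 1.
Coefficient = 15 · 16 · 1 = 240.

240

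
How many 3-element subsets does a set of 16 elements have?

560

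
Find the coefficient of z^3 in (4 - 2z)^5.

The general term is C(5,j)·(4)^j·(-2z)^(5-j); the z^3 term has j = 2.
C(5,2) = 10.
Coefficient = C(5,2) · 4^2 · (-2)^3 = 10 · 16 · (-8) = -1280.

-1280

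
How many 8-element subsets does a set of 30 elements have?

5852925

C(30,8) = (30·29·28·27·26·25·24·23) / 8! = 235989936000 / 40320 = 5852925.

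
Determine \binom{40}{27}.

12033222880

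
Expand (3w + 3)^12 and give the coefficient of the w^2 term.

The general term is C(12,j)·(3w)^j·(3)^(12-j); the w^2 term has j = 2.
C(12,2) = 66.
Coefficient = C(12,2) · 3^2 · 3^10 = 66 · 9 · 59049 = 35075106.

35075106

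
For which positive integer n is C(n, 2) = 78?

13

n(n−1)/2 = 78 ⇒ n(n−1) = 156. Since 13·12 = 156, n = 13.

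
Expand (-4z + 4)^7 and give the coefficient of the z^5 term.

The general term is C(7,j)·(-4z)^j·(4)^(7-j); the z^5 term has j = 5.
C(7,5) = 21.
Coefficient = C(7,5) · (-4)^5 · 4^2 = 21 · (-1024) · 16 = -344064.

-344064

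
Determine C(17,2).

C(17,2) = (17·16) / 2! = 272 / 2 = 136.

136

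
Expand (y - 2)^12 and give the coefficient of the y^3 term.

-112640

The general term is C(12,j)·(y)^j·(-2)^(12-j); the y^3 term has j = 3.
C(12,3) = 220.
Coefficient = C(12,3) · (-2)^9 = 220 · (-512) = -112640.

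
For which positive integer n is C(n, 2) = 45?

10

n(n−1)/2 = 45 ⇒ n(n−1) = 90. Since 10·9 = 90, n = 10.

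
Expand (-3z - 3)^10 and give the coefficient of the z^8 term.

2657205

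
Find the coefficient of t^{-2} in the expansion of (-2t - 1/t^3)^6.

General term: C(6,j)·(-2t)^j·(-1/t^3)^(6-j), with t-exponent 1j − 3(6−j) = 4j − 18.
Set 4j − 18 = -2: j = 4.
C(6,4) = 15; (-2)^4 = 16; (-1)^2 = 1.
Coefficient = 15 · 16 · 1 = 240.

240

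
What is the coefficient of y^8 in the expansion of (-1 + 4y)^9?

-589824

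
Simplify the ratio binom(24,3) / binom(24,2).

22/3

C(n,k+1)/C(n,k) = (n−k)/(k+1) = (24−2)/(2+1) = 22/3.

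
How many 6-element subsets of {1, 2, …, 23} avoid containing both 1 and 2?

All 6-subsets: C(23,6) = 100947. Those containing both fixed elements: C(21,4) = 5985.
100947 − 5985 = 94962.

94962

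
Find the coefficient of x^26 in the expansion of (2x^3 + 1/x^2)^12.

General term: C(12,j)·(2x^3)^j·(1/x^2)^(12-j), with x-exponent 3j − 2(12−j) = 5j − 24.
Set 5j − 24 = 26: j = 10.
C(12,10) = 66; 2^10 = 1024; 1^2 = 1.
Coefficient = 66 · 1024 · 1 = 67584.

67584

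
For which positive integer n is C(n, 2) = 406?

29

n(n−1)/2 = 406 ⇒ n(n−1) = 812. Since 29·28 = 812, n = 29.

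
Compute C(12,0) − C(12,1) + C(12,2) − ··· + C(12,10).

11

The partial alternating sum Σ_{k=0}^{10} (−1)^k C(12,k) = (−1)^10 C(11,10) = 11.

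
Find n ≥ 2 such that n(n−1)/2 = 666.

37

n(n−1)/2 = 666 ⇒ n(n−1) = 1332. Since 37·36 = 1332, n = 37.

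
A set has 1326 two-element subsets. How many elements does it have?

n(n−1)/2 = 1326 ⇒ n(n−1) = 2652. Since 52·51 = 2652, n = 52.

52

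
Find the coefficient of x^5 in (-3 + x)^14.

The general term is C(14,j)·(-3)^j·(x)^(14-j); the x^5 term has j = 9.
C(14,9) = 2002.
Coefficient = C(14,9) · (-3)^9 = 2002 · (-19683) = -39405366.

-39405366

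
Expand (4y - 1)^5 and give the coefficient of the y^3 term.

640

The general term is C(5,j)·(4y)^j·(-1)^(5-j); the y^3 term has j = 3.
C(5,3) = 10.
Coefficient = C(5,3) · 4^3 = 10 · 64 = 640.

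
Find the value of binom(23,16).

C(23,16) = C(23,7) by symmetry.
C(23,7) = (23·22·21·20·19·18·17) / 7! = 1235591280 / 5040 = 245157.

245157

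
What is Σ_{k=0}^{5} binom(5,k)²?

Σ C(5,k)² is the coefficient of x^5 in (1+x)^5(1+x)^5 = (1+x)^10, i.e. C(10,5) = 252.

252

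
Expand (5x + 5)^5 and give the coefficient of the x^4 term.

15625

The general term is C(5,j)·(5x)^j·(5)^(5-j); the x^4 term has j = 4.
C(5,4) = 5.
Coefficient = C(5,4) · 5^4 · 5^1 = 5 · 625 · 5 = 15625.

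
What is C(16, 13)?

560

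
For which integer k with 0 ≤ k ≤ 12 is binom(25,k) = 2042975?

9

C(25,k) increases on 0 ≤ k ≤ 12. C(25,8) = 1081575 and C(25,9) = 2042975, so k = 9.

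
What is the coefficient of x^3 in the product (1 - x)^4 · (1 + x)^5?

Coefficient of x^3 = Σ_{j} C(4,j)·(-1)^j·C(5,3-j)·1^(3-j) for j from 0 to 3.
= 10 + (-40) + 30 + (-4) = -4.

-4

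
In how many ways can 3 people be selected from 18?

816

This is C(18,3) = 816.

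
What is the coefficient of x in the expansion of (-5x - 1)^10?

50

The general term is C(10,j)·(-5x)^j·(-1)^(10-j); the x^1 term has j = 1.
C(10,1) = 10.
Coefficient = C(10,1) · (-5)^1 · (-1)^9 = 10 · (-5) · (-1) = 50.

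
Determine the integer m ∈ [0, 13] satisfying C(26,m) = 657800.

C(26,m) increases on 0 ≤ m ≤ 13. C(26,6) = 230230 and C(26,7) = 657800, so m = 7.

7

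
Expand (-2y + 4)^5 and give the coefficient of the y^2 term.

The general term is C(5,j)·(-2y)^j·(4)^(5-j); the y^2 term has j = 2.
C(5,2) = 10.
Coefficient = C(5,2) · (-2)^2 · 4^3 = 10 · 4 · 64 = 2560.

2560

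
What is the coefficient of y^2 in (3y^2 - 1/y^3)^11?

General term: C(11,j)·(3y^2)^j·(-1/y^3)^(11-j), with y-exponent 2j − 3(11−j) = 5j − 33.
Set 5j − 33 = 2: j = 7.
C(11,7) = 330; 3^7 = 2187; (-1)^4 = 1.
Coefficient = 330 · 2187 · 1 = 721710.

721710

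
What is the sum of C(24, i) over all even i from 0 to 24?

8388608

Half of (1+1)^24 + (1−1)^24 gives the even-index sum: 2^23 = 8388608.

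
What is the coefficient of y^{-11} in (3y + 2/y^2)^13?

General term: C(13,j)·(3y)^j·(2/y^2)^(13-j), with y-exponent 1j − 2(13−j) = 3j − 26.
Set 3j − 26 = -11: j = 5.
C(13,5) = 1287; 3^5 = 243; 2^8 = 256.
Coefficient = 1287 · 243 · 256 = 80061696.

80061696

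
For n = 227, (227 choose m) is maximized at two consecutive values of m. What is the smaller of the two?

113

For odd n = 227, C(227,m) peaks at m = (n−1)/2 and (n+1)/2; the smaller is 113.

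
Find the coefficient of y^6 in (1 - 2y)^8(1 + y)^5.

Coefficient of y^6 = Σ_{j} C(8,j)·(-2)^j·C(5,6-j)·1^(6-j) for j from 1 to 6.
= (-16) + 560 + (-4480) + 11200 + (-8960) + 1792 = 96.

96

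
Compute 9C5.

C(9,5) = C(9,4) by symmetry.
C(9,4) = (9·8·7·6) / 4! = 3024 / 24 = 126.

126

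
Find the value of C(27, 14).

C(27,14) = C(27,13) by symmetry.
C(27,13) = (27·26·25·24·23·22·21·20·19·18·17·16·15) / 13! = 124903451312640000 / 6227020800 = 20058300.

20058300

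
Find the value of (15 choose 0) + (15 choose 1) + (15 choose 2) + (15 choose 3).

1 + 15 + 105 + 455 = 576.

576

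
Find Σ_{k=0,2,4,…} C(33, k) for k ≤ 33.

4294967296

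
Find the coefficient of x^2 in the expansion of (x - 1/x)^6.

General term: C(6,j)·(x)^j·(-1/x)^(6-j), with x-exponent 1j − 1(6−j) = 2j − 6.
Set 2j − 6 = 2: j = 4.
C(6,4) = 15; 1^4 = 1; (-1)^2 = 1.
Coefficient = 15 · 1 · 1 = 15.

15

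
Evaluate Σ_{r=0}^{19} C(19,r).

Setting x = 1 in (1+x)^19 gives Σ C(19,r) = 2^19 = 524288.

524288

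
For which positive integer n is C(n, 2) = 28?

n(n−1)/2 = 28 ⇒ n(n−1) = 56. Since 8·7 = 56, n = 8.

8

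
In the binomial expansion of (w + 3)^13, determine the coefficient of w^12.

39

The general term is C(13,j)·(w)^j·(3)^(13-j); the w^12 term has j = 12.
C(13,12) = 13.
Coefficient = C(13,12) · 3^1 = 13 · 3 = 39.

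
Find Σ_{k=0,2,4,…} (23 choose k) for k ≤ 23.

Half of (1+1)^23 + (1−1)^23 gives the even-index sum: 2^22 = 4194304.

4194304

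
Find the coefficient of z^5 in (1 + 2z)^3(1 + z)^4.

Coefficient of z^5 = Σ_{j} C(3,j)·2^j·C(4,5-j)·1^(5-j) for j from 1 to 3.
= 6 + 48 + 48 = 102.

102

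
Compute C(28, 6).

C(28,6) = (28·27·26·25·24·23) / 6! = 271252800 / 720 = 376740.

376740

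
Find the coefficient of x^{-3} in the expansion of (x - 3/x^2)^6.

General term: C(6,j)·(x)^j·(-3/x^2)^(6-j), with x-exponent 1j − 2(6−j) = 3j − 12.
Set 3j − 12 = -3: j = 3.
C(6,3) = 20; 1^3 = 1; (-3)^3 = -27.
Coefficient = 20 · 1 · (-27) = -540.

-540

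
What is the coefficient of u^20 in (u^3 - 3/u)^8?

General term: C(8,j)·(u^3)^j·(-3/u)^(8-j), with u-exponent 3j − 1(8−j) = 4j − 8.
Set 4j − 8 = 20: j = 7.
C(8,7) = 8; 1^7 = 1; (-3)^1 = -3.
Coefficient = 8 · 1 · (-3) = -24.

-24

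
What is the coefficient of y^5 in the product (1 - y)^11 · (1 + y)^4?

Coefficient of y^5 = Σ_{j} C(11,j)·(-1)^j·C(4,5-j)·1^(5-j) for j from 1 to 5.
= (-11) + 220 + (-990) + 1320 + (-462) = 77.

77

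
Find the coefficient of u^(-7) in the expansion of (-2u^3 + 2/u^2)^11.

General term: C(11,j)·(-2u^3)^j·(2/u^2)^(11-j), with u-exponent 3j − 2(11−j) = 5j − 22.
Set 5j − 22 = -7: j = 3.
C(11,3) = 165; (-2)^3 = -8; 2^8 = 256.
Coefficient = 165 · (-8) · 256 = -337920.

-337920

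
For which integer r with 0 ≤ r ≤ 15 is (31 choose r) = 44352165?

10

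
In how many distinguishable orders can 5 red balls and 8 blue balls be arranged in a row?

1287

Choose positions for the red balls: C(13,5) = 1287.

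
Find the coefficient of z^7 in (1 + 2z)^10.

15360

The general term is C(10,j)·(1)^j·(2z)^(10-j); the z^7 term has j = 3.
C(10,3) = 120.
Coefficient = C(10,3) · 2^7 = 120 · 128 = 15360.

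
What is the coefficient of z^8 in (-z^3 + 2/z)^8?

General term: C(8,j)·(-z^3)^j·(2/z)^(8-j), with z-exponent 3j − 1(8−j) = 4j − 8.
Set 4j − 8 = 8: j = 4.
C(8,4) = 70; (-1)^4 = 1; 2^4 = 16.
Coefficient = 70 · 1 · 16 = 1120.

1120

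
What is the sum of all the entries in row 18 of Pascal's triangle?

262144

Setting x = 1 in (1+x)^18 gives Σ C(18,j) = 2^18 = 262144.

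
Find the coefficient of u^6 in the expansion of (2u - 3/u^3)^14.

General term: C(14,j)·(2u)^j·(-3/u^3)^(14-j), with u-exponent 1j − 3(14−j) = 4j − 42.
Set 4j − 42 = 6: j = 12.
C(14,12) = 91; 2^12 = 4096; (-3)^2 = 9.
Coefficient = 91 · 4096 · 9 = 3354624.

3354624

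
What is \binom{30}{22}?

5852925

C(30,22) = C(30,8) by symmetry.
C(30,8) = (30·29·28·27·26·25·24·23) / 8! = 235989936000 / 40320 = 5852925.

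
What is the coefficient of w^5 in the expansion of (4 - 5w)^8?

The general term is C(8,j)·(4)^j·(-5w)^(8-j); the w^5 term has j = 3.
C(8,3) = 56.
Coefficient = C(8,3) · 4^3 · (-5)^5 = 56 · 64 · (-3125) = -11200000.

-11200000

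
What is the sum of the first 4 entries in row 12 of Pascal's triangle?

299

1 + 12 + 66 + 220 = 299.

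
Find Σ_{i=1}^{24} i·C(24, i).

201326592

Since i·C(24,i) = 24·C(23,i−1), the sum is 24·2^23 = 24·8388608 = 201326592.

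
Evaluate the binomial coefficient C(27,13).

20058300

C(27,13) = (27·26·25·24·23·22·21·20·19·18·17·16·15) / 13! = 124903451312640000 / 6227020800 = 20058300.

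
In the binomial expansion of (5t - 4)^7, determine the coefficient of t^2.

-537600

The general term is C(7,j)·(5t)^j·(-4)^(7-j); the t^2 term has j = 2.
C(7,2) = 21.
Coefficient = C(7,2) · 5^2 · (-4)^5 = 21 · 25 · (-1024) = -537600.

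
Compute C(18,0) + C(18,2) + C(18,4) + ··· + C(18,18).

Even-k terms of row 18 sum to 2^17 = 131072.

131072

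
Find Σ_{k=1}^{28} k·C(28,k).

Differentiating (1+x)^28 and setting x=1: Σ k·C(28,k) = 28·2^27 = 3758096384.

3758096384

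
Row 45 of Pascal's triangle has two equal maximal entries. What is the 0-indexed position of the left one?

22

For odd n = 45, C(45,k) peaks at k = (n−1)/2 and (n+1)/2; the lesser is 22.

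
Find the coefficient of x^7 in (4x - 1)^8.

-131072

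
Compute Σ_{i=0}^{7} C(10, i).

968

1 + 10 + 45 + 120 + 210 + 252 + 210 + 120 = 968.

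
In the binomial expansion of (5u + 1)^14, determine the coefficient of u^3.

45500

The general term is C(14,j)·(5u)^j·(1)^(14-j); the u^3 term has j = 3.
C(14,3) = 364.
Coefficient = C(14,3) · 5^3 = 364 · 125 = 45500.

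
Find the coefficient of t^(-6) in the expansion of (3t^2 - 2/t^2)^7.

-6048

General term: C(7,j)·(3t^2)^j·(-2/t^2)^(7-j), with t-exponent 2j − 2(7−j) = 4j − 14.
Set 4j − 14 = -6: j = 2.
C(7,2) = 21; 3^2 = 9; (-2)^5 = -32.
Coefficient = 21 · 9 · (-32) = -6048.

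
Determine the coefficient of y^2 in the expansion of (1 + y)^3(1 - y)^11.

25

Coefficient of y^2 = Σ_{j} C(3,j)·1^j·C(11,2-j)·(-1)^(2-j) for j from 0 to 2.
= 55 + (-33) + 3 = 25.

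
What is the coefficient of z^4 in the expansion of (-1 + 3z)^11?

-26730

The general term is C(11,j)·(-1)^j·(3z)^(11-j); the z^4 term has j = 7.
C(11,7) = 330.
Coefficient = C(11,7) · (-1)^7 · 3^4 = 330 · (-1) · 81 = -26730.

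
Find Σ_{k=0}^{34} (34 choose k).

17179869184

Setting x = 1 in (1+x)^34 gives Σ C(34,k) = 2^34 = 17179869184.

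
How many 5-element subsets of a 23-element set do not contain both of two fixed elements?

32319

All 5-subsets: C(23,5) = 33649. Those containing both fixed elements: C(21,3) = 1330.
33649 − 1330 = 32319.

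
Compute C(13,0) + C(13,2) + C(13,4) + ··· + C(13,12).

4096

Even-j terms of row 13 sum to 2^12 = 4096.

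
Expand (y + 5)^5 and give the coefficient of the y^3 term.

250

The general term is C(5,j)·(y)^j·(5)^(5-j); the y^3 term has j = 3.
C(5,3) = 10.
Coefficient = C(5,3) · 5^2 = 10 · 25 = 250.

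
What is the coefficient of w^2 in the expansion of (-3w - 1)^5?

The general term is C(5,j)·(-3w)^j·(-1)^(5-j); the w^2 term has j = 2.
C(5,2) = 10.
Coefficient = C(5,2) · (-3)^2 · (-1)^3 = 10 · 9 · (-1) = -90.

-90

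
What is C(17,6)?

C(17,6) = (17·16·15·14·13·12) / 6! = 8910720 / 720 = 12376.

12376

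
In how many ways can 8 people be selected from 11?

165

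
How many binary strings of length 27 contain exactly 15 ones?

17383860

Choose the 15 positions: C(27,15) = 17383860.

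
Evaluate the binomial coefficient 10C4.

210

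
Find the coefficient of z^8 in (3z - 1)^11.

The general term is C(11,j)·(3z)^j·(-1)^(11-j); the z^8 term has j = 8.
C(11,8) = 165.
Coefficient = C(11,8) · 3^8 · (-1)^3 = 165 · 6561 · (-1) = -1082565.

-1082565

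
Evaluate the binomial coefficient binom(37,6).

C(37,6) = (37·36·35·34·33·32) / 6! = 1673844480 / 720 = 2324784.

2324784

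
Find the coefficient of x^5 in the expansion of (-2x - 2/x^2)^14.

5963776

General term: C(14,j)·(-2x)^j·(-2/x^2)^(14-j), with x-exponent 1j − 2(14−j) = 3j − 28.
Set 3j − 28 = 5: j = 11.
C(14,11) = 364; (-2)^11 = -2048; (-2)^3 = -8.
Coefficient = 364 · (-2048) · (-8) = 5963776.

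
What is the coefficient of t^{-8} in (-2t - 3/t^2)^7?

-20412

General term: C(7,j)·(-2t)^j·(-3/t^2)^(7-j), with t-exponent 1j − 2(7−j) = 3j − 14.
Set 3j − 14 = -8: j = 2.
C(7,2) = 21; (-2)^2 = 4; (-3)^5 = -243.
Coefficient = 21 · 4 · (-243) = -20412.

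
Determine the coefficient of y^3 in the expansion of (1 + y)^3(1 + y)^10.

Coefficient of y^3 = Σ_{j} C(3,j)·C(10,3-j) for j from 0 to 3.
= 120 + 135 + 30 + 1 = 286.

286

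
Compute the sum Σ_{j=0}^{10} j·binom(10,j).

5120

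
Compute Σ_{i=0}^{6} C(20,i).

60460

1 + 20 + 190 + 1140 + 4845 + 15504 + 38760 = 60460.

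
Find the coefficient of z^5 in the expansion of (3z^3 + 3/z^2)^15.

92335216545

General term: C(15,j)·(3z^3)^j·(3/z^2)^(15-j), with z-exponent 3j − 2(15−j) = 5j − 30.
Set 5j − 30 = 5: j = 7.
C(15,7) = 6435; 3^7 = 2187; 3^8 = 6561.
Coefficient = 6435 · 2187 · 6561 = 92335216545.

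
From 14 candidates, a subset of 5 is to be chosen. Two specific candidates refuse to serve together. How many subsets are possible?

All 5-subsets: C(14,5) = 2002. Those containing both fixed elements: C(12,3) = 220.
2002 − 220 = 1782.

1782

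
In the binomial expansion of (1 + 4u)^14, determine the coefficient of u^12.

1526726656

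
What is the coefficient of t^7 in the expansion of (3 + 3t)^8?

The general term is C(8,j)·(3)^j·(3t)^(8-j); the t^7 term has j = 1.
C(8,1) = 8.
Coefficient = C(8,1) · 3^1 · 3^7 = 8 · 3 · 2187 = 52488.

52488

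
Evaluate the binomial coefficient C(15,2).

C(15,2) = (15·14) / 2! = 210 / 2 = 105.

105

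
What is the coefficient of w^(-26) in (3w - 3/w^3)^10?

-590490

General term: C(10,j)·(3w)^j·(-3/w^3)^(10-j), with w-exponent 1j − 3(10−j) = 4j − 30.
Set 4j − 30 = -26: j = 1.
C(10,1) = 10; 3^1 = 3; (-3)^9 = -19683.
Coefficient = 10 · 3 · (-19683) = -590490.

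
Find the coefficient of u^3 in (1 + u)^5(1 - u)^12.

0

Coefficient of u^3 = Σ_{j} C(5,j)·1^j·C(12,3-j)·(-1)^(3-j) for j from 0 to 3.
= (-220) + 330 + (-120) + 10 = 0.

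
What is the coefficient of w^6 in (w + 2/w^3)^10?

20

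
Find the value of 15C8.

C(15,8) = C(15,7) by symmetry.
C(15,7) = (15·14·13·12·11·10·9) / 7! = 32432400 / 5040 = 6435.

6435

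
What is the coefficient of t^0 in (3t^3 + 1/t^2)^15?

3648645

General term: C(15,j)·(3t^3)^j·(1/t^2)^(15-j), with t-exponent 3j − 2(15−j) = 5j − 30.
Set 5j − 30 = 0: j = 6.
C(15,6) = 5005; 3^6 = 729; 1^9 = 1.
Coefficient = 5005 · 729 · 1 = 3648645.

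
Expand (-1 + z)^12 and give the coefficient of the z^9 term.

-220

The general term is C(12,j)·(-1)^j·(z)^(12-j); the z^9 term has j = 3.
C(12,3) = 220.
Coefficient = C(12,3) · (-1)^3 = 220 · (-1) = -220.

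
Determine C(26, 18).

C(26,18) = C(26,8) by symmetry.
C(26,8) = (26·25·24·23·22·21·20·19) / 8! = 62990928000 / 40320 = 1562275.

1562275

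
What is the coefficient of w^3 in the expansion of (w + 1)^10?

The general term is C(10,j)·(w)^j·(1)^(10-j); the w^3 term has j = 3.
C(10,3) = 120.
Coefficient = C(10,3) = 120.

120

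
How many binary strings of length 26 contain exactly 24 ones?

Choose the 24 positions: C(26,24) = 325.

325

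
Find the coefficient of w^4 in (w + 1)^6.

15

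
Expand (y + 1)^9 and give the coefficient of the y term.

9

The general term is C(9,j)·(y)^j·(1)^(9-j); the y^1 term has j = 1.
C(9,1) = 9.
Coefficient = C(9,1) = 9.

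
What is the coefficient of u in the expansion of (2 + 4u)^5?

The general term is C(5,j)·(2)^j·(4u)^(5-j); the u^1 term has j = 4.
C(5,4) = 5.
Coefficient = C(5,4) · 2^4 · 4^1 = 5 · 16 · 4 = 320.

320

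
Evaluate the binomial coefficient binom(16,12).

1820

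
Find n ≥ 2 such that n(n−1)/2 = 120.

n(n−1)/2 = 120 ⇒ n(n−1) = 240. Since 16·15 = 240, n = 16.

16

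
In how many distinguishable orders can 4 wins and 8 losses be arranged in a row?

Choose positions for the wins: C(12,4) = 495.

495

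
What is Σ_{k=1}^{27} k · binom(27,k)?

1811939328

Differentiating (1+x)^27 and setting x=1: Σ k·C(27,k) = 27·2^26 = 1811939328.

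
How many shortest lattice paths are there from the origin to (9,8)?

24310

Each path is a sequence of 17 steps with 9 rights: C(17,9) = 24310.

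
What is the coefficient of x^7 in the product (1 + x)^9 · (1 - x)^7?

Coefficient of x^7 = Σ_{j} C(9,j)·1^j·C(7,7-j)·(-1)^(7-j) for j from 0 to 7.
= (-1) + 63 + (-756) + 2940 + (-4410) + 2646 + (-588) + 36 = -70.

-70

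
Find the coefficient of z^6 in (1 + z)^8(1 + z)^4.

924

(1 + z)^8(1 + z)^4 = (1 + z)^12, so the coefficient of z^6 is C(12,6)·1^6 = 924·1 = 924.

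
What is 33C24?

C(33,24) = C(33,9) by symmetry.
C(33,9) = (33·32·31·30·29·28·27·26·25) / 9! = 13995229248000 / 362880 = 38567100.

38567100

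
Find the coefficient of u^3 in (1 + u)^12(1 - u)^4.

Coefficient of u^3 = Σ_{j} C(12,j)·1^j·C(4,3-j)·(-1)^(3-j) for j from 0 to 3.
= (-4) + 72 + (-264) + 220 = 24.

24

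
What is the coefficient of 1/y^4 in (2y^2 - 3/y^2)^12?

-55427328

General term: C(12,j)·(2y^2)^j·(-3/y^2)^(12-j), with y-exponent 2j − 2(12−j) = 4j − 24.
Set 4j − 24 = -4: j = 5.
C(12,5) = 792; 2^5 = 32; (-3)^7 = -2187.
Coefficient = 792 · 32 · (-2187) = -55427328.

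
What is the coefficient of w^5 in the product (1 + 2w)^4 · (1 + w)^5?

681

Coefficient of w^5 = Σ_{j} C(4,j)·2^j·C(5,5-j)·1^(5-j) for j from 0 to 4.
= 1 + 40 + 240 + 320 + 80 = 681.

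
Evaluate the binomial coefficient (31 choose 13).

206253075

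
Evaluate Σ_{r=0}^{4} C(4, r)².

70

By Vandermonde's identity, Σ C(4,r)² = C(8,4) = 70.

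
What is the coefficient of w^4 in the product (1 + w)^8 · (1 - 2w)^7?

Coefficient of w^4 = Σ_{j} C(8,j)·1^j·C(7,4-j)·(-2)^(4-j) for j from 0 to 4.
= 560 + (-2240) + 2352 + (-784) + 70 = -42.

-42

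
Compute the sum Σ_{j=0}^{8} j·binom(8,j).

1024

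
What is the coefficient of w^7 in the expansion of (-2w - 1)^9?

The general term is C(9,j)·(-2w)^j·(-1)^(9-j); the w^7 term has j = 7.
C(9,7) = 36.
Coefficient = C(9,7) · (-2)^7 = 36 · (-128) = -4608.

-4608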